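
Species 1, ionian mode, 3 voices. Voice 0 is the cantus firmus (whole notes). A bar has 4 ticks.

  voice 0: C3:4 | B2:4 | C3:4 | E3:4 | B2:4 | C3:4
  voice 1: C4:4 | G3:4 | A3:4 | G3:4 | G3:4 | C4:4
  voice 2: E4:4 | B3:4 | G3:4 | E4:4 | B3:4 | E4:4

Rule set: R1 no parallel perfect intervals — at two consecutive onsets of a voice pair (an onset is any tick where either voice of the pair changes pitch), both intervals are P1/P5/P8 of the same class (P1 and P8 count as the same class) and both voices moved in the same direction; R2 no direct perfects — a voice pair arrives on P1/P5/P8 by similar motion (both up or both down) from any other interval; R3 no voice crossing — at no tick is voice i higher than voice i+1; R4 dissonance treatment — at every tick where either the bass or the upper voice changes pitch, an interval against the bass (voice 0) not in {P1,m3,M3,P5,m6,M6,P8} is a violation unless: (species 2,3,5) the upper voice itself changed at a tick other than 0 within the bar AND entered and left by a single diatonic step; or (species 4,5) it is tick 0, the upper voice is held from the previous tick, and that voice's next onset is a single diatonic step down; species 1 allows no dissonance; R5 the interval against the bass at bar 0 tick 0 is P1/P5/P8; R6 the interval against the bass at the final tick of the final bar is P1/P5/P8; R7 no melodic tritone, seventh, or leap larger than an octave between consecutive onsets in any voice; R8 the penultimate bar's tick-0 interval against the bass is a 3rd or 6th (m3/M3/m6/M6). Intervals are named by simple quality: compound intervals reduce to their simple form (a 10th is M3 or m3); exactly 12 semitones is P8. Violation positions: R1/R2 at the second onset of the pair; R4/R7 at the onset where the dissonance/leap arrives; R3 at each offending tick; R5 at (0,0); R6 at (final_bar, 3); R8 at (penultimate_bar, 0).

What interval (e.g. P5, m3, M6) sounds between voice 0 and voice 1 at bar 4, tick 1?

m6

voice 0=B2 voice 1=G3 -> m6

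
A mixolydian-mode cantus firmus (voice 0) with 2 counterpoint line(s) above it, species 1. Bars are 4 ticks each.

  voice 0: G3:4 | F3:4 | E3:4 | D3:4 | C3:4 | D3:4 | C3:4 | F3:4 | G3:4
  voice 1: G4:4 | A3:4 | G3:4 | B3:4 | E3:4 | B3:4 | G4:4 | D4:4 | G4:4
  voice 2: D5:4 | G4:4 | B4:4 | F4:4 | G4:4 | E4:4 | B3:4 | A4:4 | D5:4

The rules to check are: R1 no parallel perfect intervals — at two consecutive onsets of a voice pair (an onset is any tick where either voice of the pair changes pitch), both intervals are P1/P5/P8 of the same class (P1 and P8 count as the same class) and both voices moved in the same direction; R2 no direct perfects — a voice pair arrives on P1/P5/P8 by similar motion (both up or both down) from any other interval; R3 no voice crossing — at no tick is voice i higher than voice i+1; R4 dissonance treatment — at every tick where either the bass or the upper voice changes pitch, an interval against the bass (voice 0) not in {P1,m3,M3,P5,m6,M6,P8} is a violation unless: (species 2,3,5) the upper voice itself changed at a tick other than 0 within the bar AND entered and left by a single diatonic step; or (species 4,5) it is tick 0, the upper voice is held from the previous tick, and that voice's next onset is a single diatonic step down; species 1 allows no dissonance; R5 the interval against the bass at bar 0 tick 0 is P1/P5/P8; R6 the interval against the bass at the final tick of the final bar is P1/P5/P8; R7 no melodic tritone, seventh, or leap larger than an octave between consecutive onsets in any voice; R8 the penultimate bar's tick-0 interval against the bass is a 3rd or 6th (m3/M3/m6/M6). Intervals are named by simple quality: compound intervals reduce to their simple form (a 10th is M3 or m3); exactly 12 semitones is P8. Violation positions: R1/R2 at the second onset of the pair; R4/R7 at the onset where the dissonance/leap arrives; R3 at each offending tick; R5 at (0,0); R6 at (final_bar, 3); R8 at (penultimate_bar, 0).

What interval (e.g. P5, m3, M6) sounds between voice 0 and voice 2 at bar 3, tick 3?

voice 0=D3 voice 2=F4 -> m3

m3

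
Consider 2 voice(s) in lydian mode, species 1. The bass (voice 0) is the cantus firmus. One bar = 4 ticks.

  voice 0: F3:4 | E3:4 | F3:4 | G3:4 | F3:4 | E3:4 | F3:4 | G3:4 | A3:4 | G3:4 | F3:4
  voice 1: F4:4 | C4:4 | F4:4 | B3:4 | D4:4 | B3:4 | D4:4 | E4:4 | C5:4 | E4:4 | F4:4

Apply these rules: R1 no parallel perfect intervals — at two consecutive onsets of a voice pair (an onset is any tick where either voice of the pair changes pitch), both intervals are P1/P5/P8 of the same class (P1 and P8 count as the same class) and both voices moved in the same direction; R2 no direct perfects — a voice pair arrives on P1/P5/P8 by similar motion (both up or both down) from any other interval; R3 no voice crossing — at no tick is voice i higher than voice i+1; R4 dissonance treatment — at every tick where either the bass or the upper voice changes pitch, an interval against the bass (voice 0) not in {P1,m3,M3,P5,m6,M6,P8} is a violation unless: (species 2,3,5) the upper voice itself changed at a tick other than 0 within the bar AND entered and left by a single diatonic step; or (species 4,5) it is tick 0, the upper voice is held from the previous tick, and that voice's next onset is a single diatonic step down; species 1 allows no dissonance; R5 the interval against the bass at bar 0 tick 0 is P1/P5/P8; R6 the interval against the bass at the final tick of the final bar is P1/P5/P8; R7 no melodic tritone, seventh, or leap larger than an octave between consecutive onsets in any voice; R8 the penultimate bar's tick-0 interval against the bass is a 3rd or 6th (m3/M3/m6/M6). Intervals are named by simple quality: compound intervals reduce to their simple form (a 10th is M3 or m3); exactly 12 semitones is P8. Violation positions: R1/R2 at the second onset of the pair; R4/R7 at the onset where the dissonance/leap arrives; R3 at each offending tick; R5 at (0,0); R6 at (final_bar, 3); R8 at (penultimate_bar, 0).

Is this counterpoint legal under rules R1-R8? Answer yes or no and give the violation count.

bar 0: v0=F3 v1=F4 (P8)
bar 1: v0=E3 v1=C4 (m6)
bar 2: v0=F3 v1=F4 (P8)
bar 3: v0=G3 v1=B3 (M3)
bar 4: v0=F3 v1=D4 (M6)
bar 5: v0=E3 v1=B3 (P5)
bar 6: v0=F3 v1=D4 (M6)
bar 7: v0=G3 v1=E4 (M6)
bar 8: v0=A3 v1=C5 (m3)
bar 9: v0=G3 v1=E4 (M6)
bar 10: v0=F3 v1=F4 (P8)
  R2 @ bar2.0: E3/C4 m6 -> F3/F4 P8 similar
  R7 @ bar3.0: F4->B3 leap 6st
  R2 @ bar5.0: F3/D4 M6 -> E3/B3 P5 similar

No (3 violations)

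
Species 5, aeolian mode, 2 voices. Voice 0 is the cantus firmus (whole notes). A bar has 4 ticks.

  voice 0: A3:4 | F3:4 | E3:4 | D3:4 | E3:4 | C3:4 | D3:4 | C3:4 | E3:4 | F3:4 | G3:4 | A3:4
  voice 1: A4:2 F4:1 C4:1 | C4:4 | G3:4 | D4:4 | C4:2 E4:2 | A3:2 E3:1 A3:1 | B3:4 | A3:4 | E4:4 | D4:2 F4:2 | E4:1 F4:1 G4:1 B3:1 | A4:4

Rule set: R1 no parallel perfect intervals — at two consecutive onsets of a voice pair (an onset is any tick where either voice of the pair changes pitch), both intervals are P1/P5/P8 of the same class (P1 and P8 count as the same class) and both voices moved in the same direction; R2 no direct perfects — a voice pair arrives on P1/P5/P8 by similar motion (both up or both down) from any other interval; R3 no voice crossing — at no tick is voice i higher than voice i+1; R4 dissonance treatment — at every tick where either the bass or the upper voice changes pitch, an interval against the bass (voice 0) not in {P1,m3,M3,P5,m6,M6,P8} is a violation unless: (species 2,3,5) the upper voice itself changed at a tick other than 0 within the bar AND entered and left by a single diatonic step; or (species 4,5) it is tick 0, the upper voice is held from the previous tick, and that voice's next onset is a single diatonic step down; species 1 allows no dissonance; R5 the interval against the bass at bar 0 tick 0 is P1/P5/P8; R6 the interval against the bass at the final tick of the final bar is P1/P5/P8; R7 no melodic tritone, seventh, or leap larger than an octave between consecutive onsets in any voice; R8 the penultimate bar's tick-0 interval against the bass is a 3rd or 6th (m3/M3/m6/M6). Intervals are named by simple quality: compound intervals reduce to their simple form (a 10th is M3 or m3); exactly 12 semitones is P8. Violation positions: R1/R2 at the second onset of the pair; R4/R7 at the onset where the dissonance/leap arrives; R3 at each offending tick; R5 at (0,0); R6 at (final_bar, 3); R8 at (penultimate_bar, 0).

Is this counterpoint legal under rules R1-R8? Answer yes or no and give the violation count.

No (3 violations)

bar 0: v0=A3 v1=A4 (P8)
bar 1: v0=F3 v1=C4 (P5)
bar 2: v0=E3 v1=G3 (m3)
bar 3: v0=D3 v1=D4 (P8)
bar 4: v0=E3 v1=C4 (m6)
bar 5: v0=C3 v1=A3 (M6)
bar 6: v0=D3 v1=B3 (M6)
bar 7: v0=C3 v1=A3 (M6)
bar 8: v0=E3 v1=E4 (P8)
bar 9: v0=F3 v1=D4 (M6)
bar 10: v0=G3 v1=E4 (M6)
bar 11: v0=A3 v1=A4 (P8)
  R2 @ bar8.0: C3/A3 M6 -> E3/E4 P8 similar
  R2 @ bar11.0: G3/B3 M3 -> A3/A4 P8 similar
  R7 @ bar11.0: B3->A4 leap 10st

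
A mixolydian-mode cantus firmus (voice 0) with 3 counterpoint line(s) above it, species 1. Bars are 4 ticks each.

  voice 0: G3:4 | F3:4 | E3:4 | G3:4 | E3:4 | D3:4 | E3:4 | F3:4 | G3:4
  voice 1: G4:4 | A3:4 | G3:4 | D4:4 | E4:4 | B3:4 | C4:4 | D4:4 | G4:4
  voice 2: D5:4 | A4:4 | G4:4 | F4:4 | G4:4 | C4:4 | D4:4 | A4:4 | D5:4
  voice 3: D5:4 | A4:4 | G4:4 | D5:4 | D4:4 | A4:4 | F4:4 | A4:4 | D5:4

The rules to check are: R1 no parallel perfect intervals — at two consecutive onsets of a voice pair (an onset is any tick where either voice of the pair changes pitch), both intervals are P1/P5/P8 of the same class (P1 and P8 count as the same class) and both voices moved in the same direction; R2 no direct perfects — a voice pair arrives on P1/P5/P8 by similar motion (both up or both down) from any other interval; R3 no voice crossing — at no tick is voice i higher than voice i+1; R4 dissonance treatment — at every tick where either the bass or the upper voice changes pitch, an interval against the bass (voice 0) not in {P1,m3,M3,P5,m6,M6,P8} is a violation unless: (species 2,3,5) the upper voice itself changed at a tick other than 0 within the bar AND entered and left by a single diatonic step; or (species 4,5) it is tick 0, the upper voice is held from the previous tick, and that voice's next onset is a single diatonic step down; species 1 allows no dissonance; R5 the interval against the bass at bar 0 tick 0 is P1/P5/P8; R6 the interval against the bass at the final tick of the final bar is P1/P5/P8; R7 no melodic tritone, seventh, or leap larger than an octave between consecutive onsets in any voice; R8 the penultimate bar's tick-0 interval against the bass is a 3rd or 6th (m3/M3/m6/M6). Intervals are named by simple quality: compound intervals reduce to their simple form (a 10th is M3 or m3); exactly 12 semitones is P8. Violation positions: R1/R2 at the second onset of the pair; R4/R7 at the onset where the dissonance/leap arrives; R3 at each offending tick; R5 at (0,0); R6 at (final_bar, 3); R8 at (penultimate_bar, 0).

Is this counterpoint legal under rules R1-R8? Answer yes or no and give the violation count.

No (28 violations)

bar 0: v0=G3 v1=G4 v2=D5 v3=D5 (P5)
bar 1: v0=F3 v1=A3 v2=A4 v3=A4 (M3)
bar 2: v0=E3 v1=G3 v2=G4 v3=G4 (m3)
bar 3: v0=G3 v1=D4 v2=F4 v3=D5 (P5)
bar 4: v0=E3 v1=E4 v2=G4 v3=D4 (m7)
bar 5: v0=D3 v1=B3 v2=C4 v3=A4 (P5)
bar 6: v0=E3 v1=C4 v2=D4 v3=F4 (m2)
bar 7: v0=F3 v1=D4 v2=A4 v3=A4 (M3)
bar 8: v0=G3 v1=G4 v2=D5 v3=D5 (P5)
  R1 @ bar1.0: D5/D5 P1 -> A4/A4 P1 similar
  R2 @ bar1.0: G4/D5 P5 -> A3/A4 P8 similar
  R2 @ bar1.0: G4/D5 P5 -> A3/A4 P8 similar
  R7 @ bar1.0: G4->A3 leap 10st
  R1 @ bar2.0: A3/A4 P8 -> G3/G4 P8 similar
  R1 @ bar2.0: A3/A4 P8 -> G3/G4 P8 similar
  R1 @ bar2.0: A4/A4 P1 -> G4/G4 P1 similar
  R1 @ bar3.0: G3/G4 P8 -> D4/D5 P8 similar
  R2 @ bar3.0: E3/G3 m3 -> G3/D4 P5 similar
  R2 @ bar3.0: E3/G4 m3 -> G3/D5 P5 similar
  R4 @ bar3.0: G3/F4 m7 untreated
  R3 @ bar4.0: G4 above D4
  R4 @ bar4.0: E3/D4 m7 untreated
  R3 @ bar4.1: G4 above D4
  R3 @ bar4.2: G4 above D4
  R3 @ bar4.3: G4 above D4
  R4 @ bar5.0: D3/C4 m7 untreated
  R4 @ bar6.0: E3/D4 m7 untreated
  R4 @ bar6.0: E3/F4 m2 untreated
  R2 @ bar7.0: C4/D4 M2 -> D4/A4 P5 similar
  R2 @ bar7.0: C4/F4 P4 -> D4/A4 P5 similar
  R2 @ bar7.0: D4/F4 m3 -> A4/A4 P1 similar
  R1 @ bar8.0: D4/A4 P5 -> G4/D5 P5 similar
  R1 @ bar8.0: D4/A4 P5 -> G4/D5 P5 similar
  R1 @ bar8.0: A4/A4 P1 -> D5/D5 P1 similar
  R2 @ bar8.0: F3/D4 M6 -> G3/G4 P8 similar
  R2 @ bar8.0: F3/A4 M3 -> G3/D5 P5 similar
  R2 @ bar8.0: F3/A4 M3 -> G3/D5 P5 similar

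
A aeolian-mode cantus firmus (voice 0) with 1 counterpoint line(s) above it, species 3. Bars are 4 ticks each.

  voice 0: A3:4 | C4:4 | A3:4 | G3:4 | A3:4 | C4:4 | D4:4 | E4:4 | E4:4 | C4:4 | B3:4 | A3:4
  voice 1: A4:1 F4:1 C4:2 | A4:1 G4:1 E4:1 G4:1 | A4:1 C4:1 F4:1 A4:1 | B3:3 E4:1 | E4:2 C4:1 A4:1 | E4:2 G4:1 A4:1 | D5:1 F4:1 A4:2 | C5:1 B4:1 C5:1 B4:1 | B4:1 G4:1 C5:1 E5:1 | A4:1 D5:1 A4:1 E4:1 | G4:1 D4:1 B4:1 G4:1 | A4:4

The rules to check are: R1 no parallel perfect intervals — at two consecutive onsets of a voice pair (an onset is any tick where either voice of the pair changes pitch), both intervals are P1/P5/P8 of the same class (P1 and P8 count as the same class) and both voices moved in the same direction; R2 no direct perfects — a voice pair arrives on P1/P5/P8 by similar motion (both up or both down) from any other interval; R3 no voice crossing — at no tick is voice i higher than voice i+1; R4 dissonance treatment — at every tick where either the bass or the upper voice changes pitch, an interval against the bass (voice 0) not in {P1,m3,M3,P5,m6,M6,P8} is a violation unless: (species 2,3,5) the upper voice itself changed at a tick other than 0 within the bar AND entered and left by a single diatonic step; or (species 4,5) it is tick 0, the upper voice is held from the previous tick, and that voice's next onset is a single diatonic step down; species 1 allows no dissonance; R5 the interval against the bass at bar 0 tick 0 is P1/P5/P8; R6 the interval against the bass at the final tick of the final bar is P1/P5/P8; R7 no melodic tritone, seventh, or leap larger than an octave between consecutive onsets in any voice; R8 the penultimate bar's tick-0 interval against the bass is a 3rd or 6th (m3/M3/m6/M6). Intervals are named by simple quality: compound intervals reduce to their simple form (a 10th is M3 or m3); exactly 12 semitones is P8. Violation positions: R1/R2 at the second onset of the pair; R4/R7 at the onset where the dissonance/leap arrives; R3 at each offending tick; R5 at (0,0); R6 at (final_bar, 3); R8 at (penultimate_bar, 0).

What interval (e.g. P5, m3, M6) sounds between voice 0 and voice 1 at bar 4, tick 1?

P5

voice 0=A3 voice 1=E4 -> P5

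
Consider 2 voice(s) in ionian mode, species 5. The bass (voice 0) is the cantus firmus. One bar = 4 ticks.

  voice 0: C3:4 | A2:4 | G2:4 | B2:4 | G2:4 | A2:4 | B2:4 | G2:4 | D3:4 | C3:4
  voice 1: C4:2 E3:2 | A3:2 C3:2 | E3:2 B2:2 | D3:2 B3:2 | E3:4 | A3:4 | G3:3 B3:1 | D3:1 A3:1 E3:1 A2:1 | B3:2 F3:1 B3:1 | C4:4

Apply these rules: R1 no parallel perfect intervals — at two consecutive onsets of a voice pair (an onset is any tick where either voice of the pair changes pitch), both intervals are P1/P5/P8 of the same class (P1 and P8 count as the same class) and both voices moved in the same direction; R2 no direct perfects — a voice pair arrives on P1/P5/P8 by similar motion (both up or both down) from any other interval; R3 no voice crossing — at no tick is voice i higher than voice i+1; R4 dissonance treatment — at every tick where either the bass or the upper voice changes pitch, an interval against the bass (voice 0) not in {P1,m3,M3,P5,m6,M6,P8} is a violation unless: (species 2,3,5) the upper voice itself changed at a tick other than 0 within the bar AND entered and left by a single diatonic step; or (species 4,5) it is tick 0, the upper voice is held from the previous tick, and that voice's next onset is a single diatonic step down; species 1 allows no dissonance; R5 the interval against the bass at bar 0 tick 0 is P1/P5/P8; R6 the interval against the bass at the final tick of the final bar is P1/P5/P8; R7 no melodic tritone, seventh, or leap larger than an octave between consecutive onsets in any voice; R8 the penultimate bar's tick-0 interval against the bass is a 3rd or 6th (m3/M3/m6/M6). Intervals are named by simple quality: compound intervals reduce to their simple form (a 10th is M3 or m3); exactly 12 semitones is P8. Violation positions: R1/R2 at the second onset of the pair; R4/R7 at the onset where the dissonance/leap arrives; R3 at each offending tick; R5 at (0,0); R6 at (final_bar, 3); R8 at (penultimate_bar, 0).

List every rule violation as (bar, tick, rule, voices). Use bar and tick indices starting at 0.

(5, 0, R2, (0, 1))
(7, 0, R2, (0, 1))
(7, 1, R4, (0, 1))
(7, 3, R4, (0, 1))
(8, 0, R7, (1,))
(8, 2, R7, (1,))
(8, 3, R7, (1,))

bar 0: v0=C3 v1=C4 downbeat P8
bar 1: v0=A2 v1=A3 downbeat P8
bar 2: v0=G2 v1=E3 downbeat M6
bar 3: v0=B2 v1=D3 downbeat m3
bar 4: v0=G2 v1=E3 downbeat M6
bar 5: v0=A2 v1=A3 downbeat P8
bar 6: v0=B2 v1=G3 downbeat m6
bar 7: v0=G2 v1=D3 downbeat P5
bar 8: v0=D3 v1=B3 downbeat M6
bar 9: v0=C3 v1=C4 downbeat P8
  -> R2 @ bar 5 tick 0 v(0, 1): G2/E3 M6 -> A2/A3 P8 similar
  -> R2 @ bar 7 tick 0 v(0, 1): B2/B3 P8 -> G2/D3 P5 similar
  -> R4 @ bar 7 tick 1 v(0, 1): G2/A3 M2 untreated
  -> R4 @ bar 7 tick 3 v(0, 1): G2/A2 M2 untreated
  -> R7 @ bar 8 tick 0 v(1,): A2->B3 leap 14st
  -> R7 @ bar 8 tick 2 v(1,): B3->F3 leap 6st
  -> R7 @ bar 8 tick 3 v(1,): F3->B3 leap 6st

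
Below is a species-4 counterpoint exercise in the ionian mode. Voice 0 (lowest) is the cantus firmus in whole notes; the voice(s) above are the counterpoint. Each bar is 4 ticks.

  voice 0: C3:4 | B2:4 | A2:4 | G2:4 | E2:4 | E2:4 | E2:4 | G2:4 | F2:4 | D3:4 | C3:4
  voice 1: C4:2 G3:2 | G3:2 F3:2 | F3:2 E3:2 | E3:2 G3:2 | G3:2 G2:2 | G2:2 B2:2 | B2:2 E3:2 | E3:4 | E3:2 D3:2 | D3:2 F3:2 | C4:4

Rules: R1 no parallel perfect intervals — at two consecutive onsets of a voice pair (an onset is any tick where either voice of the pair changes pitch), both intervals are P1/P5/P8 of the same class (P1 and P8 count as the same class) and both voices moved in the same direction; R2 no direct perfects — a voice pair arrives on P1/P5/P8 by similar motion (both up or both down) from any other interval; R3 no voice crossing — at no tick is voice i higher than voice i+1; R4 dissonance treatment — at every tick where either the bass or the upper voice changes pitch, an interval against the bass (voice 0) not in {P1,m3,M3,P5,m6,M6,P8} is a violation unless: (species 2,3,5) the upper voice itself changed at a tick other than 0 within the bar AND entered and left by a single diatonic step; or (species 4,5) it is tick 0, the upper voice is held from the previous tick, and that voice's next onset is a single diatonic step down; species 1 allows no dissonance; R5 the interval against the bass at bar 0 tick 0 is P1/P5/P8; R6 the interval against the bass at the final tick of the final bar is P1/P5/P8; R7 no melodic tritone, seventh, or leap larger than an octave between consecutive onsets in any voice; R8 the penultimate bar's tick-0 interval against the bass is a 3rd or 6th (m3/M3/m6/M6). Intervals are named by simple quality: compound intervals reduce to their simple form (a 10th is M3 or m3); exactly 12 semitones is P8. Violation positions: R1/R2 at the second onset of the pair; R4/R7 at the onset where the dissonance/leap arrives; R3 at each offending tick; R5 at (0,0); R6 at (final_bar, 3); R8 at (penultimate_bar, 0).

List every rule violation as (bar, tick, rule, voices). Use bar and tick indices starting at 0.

bar 0: v0=C3 v1=C4 downbeat P8
bar 1: v0=B2 v1=G3 downbeat m6
bar 2: v0=A2 v1=F3 downbeat m6
bar 3: v0=G2 v1=E3 downbeat M6
bar 4: v0=E2 v1=G3 downbeat m3
bar 5: v0=E2 v1=G2 downbeat m3
bar 6: v0=E2 v1=B2 downbeat P5
bar 7: v0=G2 v1=E3 downbeat M6
bar 8: v0=F2 v1=E3 downbeat M7
bar 9: v0=D3 v1=D3 downbeat P1
bar 10: v0=C3 v1=C4 downbeat P8
  -> R4 @ bar 1 tick 2 v(0, 1): B2/F3 TT untreated
  -> R8 @ bar 9 tick 0 v(0, 1): penult P1 not 3rd/6th

(1, 2, R4, (0, 1))
(9, 0, R8, (0, 1))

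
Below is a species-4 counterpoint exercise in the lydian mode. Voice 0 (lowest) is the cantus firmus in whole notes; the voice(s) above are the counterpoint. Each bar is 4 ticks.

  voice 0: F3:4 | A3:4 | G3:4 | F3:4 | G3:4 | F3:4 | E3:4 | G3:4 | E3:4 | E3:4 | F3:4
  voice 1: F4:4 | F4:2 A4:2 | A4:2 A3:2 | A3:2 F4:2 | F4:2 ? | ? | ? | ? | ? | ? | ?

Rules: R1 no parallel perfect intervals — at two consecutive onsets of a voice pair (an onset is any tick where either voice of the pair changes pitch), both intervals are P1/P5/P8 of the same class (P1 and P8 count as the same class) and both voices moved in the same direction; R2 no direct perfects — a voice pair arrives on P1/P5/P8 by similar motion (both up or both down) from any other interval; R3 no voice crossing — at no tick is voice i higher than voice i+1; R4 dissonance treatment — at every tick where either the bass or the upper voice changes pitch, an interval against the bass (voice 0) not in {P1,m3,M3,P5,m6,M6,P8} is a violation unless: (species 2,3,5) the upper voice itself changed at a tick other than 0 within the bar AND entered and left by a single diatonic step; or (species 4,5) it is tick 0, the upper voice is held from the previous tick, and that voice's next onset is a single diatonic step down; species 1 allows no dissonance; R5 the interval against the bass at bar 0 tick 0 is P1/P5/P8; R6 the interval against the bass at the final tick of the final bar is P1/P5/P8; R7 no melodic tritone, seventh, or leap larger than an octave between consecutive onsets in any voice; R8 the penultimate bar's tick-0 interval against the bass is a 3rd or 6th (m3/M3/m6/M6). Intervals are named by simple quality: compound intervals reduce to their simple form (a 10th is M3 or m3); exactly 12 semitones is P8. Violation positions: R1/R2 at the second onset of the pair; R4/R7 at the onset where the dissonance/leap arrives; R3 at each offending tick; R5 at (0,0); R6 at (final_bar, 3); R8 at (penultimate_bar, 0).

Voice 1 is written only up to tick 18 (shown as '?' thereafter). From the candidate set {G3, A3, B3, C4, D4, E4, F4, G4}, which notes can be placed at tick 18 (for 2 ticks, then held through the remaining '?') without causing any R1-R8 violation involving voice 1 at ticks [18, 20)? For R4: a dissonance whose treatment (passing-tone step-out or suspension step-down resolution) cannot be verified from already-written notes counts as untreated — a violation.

G3: violates R7
A3: violates R4
B3: violates R7
C4: violates R4
D4: legal
E4: legal
F4: legal
G4: legal

{D4, E4, F4, G4}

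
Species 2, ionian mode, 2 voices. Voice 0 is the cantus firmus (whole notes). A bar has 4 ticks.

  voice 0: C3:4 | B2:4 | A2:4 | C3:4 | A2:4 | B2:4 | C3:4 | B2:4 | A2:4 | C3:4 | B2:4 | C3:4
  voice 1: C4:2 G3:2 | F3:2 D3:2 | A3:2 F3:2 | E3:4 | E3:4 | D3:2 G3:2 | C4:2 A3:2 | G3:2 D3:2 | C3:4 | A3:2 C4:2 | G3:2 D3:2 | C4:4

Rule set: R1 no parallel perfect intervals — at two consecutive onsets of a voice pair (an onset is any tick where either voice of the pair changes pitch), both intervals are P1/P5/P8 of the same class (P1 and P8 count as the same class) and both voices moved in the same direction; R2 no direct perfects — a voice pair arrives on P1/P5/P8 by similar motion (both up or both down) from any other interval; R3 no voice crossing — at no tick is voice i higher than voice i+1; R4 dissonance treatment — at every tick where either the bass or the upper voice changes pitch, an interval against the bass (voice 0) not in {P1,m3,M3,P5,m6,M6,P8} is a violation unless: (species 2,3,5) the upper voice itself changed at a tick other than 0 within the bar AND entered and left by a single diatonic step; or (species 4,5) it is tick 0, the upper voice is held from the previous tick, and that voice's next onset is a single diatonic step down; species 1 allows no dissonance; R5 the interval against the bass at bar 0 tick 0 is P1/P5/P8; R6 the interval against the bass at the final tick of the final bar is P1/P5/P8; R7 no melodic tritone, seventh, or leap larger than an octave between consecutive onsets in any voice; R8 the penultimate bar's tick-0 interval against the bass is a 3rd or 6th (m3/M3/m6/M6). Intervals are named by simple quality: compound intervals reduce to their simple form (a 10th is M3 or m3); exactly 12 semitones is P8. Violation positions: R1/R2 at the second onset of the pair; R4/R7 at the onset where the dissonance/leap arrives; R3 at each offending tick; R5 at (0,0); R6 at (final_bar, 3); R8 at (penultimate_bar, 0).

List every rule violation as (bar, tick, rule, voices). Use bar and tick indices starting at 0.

(1, 0, R4, (0, 1))
(6, 0, R2, (0, 1))
(11, 0, R2, (0, 1))
(11, 0, R7, (1,))

bar 0: v0=C3 v1=C4 downbeat P8
bar 1: v0=B2 v1=F3 downbeat TT
bar 2: v0=A2 v1=A3 downbeat P8
bar 3: v0=C3 v1=E3 downbeat M3
bar 4: v0=A2 v1=E3 downbeat P5
bar 5: v0=B2 v1=D3 downbeat m3
bar 6: v0=C3 v1=C4 downbeat P8
bar 7: v0=B2 v1=G3 downbeat m6
bar 8: v0=A2 v1=C3 downbeat m3
bar 9: v0=C3 v1=A3 downbeat M6
bar 10: v0=B2 v1=G3 downbeat m6
bar 11: v0=C3 v1=C4 downbeat P8
  -> R4 @ bar 1 tick 0 v(0, 1): B2/F3 TT untreated
  -> R2 @ bar 6 tick 0 v(0, 1): B2/G3 m6 -> C3/C4 P8 similar
  -> R2 @ bar 11 tick 0 v(0, 1): B2/D3 m3 -> C3/C4 P8 similar
  -> R7 @ bar 11 tick 0 v(1,): D3->C4 leap 10st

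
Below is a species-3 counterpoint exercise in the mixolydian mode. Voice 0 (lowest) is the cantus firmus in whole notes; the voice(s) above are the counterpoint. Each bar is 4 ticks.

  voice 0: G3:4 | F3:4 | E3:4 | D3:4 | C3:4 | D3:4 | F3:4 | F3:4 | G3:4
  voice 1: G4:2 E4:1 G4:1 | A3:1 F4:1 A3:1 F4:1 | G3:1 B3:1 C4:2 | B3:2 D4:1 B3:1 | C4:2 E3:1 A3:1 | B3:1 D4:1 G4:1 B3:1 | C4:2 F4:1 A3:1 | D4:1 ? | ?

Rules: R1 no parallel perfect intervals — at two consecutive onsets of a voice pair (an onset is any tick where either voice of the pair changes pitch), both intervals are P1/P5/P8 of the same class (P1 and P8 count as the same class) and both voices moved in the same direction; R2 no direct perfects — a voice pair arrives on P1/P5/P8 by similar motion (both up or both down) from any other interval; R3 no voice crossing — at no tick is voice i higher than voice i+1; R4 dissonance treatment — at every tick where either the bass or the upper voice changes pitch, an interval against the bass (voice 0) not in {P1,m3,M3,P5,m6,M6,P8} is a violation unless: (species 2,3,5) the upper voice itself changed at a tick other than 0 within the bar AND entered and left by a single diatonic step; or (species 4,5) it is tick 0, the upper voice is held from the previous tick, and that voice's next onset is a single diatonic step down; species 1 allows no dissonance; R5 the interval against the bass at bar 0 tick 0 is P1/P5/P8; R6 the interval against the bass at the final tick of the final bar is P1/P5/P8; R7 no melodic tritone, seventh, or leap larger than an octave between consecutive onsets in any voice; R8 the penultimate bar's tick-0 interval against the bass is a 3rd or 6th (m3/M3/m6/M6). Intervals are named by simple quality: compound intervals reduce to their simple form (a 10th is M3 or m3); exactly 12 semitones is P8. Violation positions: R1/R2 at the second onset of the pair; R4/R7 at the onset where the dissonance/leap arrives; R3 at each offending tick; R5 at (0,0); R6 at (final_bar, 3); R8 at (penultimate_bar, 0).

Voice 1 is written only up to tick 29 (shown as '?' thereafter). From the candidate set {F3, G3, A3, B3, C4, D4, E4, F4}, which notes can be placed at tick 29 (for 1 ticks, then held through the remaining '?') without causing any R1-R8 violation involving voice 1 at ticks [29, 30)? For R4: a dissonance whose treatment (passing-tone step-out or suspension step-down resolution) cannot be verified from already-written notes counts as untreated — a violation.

F3: legal
G3: violates R4
A3: legal
B3: violates R4
C4: legal
D4: legal
E4: violates R4
F4: legal

{A3, C4, D4, F3, F4}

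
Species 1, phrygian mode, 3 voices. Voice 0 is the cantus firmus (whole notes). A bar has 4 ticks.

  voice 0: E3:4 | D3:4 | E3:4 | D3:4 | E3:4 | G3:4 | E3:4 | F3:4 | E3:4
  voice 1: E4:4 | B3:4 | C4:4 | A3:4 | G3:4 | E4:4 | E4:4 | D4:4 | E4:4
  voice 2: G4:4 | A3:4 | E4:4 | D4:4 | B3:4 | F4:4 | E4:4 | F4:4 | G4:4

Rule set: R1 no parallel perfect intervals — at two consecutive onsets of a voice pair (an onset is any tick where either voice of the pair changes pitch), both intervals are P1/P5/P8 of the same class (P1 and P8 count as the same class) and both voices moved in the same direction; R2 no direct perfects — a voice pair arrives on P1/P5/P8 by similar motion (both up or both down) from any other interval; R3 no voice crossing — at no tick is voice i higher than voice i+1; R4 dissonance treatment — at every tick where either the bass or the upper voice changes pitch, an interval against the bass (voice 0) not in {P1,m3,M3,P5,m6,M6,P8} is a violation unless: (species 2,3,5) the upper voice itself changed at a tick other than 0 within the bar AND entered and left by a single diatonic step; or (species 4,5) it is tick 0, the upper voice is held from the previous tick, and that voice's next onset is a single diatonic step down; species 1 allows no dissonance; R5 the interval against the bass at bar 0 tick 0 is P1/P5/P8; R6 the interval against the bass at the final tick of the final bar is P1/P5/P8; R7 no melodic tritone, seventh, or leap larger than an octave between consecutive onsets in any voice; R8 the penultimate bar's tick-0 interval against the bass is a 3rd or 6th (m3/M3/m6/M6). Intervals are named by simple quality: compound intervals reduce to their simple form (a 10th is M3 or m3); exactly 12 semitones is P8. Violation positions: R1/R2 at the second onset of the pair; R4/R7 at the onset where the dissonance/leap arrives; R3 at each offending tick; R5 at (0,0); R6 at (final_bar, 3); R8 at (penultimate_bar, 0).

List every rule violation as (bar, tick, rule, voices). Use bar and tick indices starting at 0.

(0, 0, R5, (0, 2))
(1, 0, R2, (0, 2))
(1, 0, R3, (1, 2))
(1, 0, R7, (2,))
(1, 1, R3, (1, 2))
(1, 2, R3, (1, 2))
(1, 3, R3, (1, 2))
(2, 0, R2, (0, 2))
(3, 0, R1, (0, 2))
(3, 0, R2, (0, 1))
(5, 0, R4, (0, 2))
(5, 0, R7, (2,))
(6, 0, R2, (0, 2))
(7, 0, R1, (0, 2))
(7, 0, R8, (0, 2))
(8, 3, R6, (0, 2))

bar 0: v0=E3 v1=E4 v2=G4 downbeat m3
bar 1: v0=D3 v1=B3 v2=A3 downbeat P5
bar 2: v0=E3 v1=C4 v2=E4 downbeat P8
bar 3: v0=D3 v1=A3 v2=D4 downbeat P8
bar 4: v0=E3 v1=G3 v2=B3 downbeat P5
bar 5: v0=G3 v1=E4 v2=F4 downbeat m7
bar 6: v0=E3 v1=E4 v2=E4 downbeat P8
bar 7: v0=F3 v1=D4 v2=F4 downbeat P8
bar 8: v0=E3 v1=E4 v2=G4 downbeat m3
  -> R5 @ bar 0 tick 0 v(0, 2): opens on m3
  -> R2 @ bar 1 tick 0 v(0, 2): E3/G4 m3 -> D3/A3 P5 similar
  -> R3 @ bar 1 tick 0 v(1, 2): B3 above A3
  -> R7 @ bar 1 tick 0 v(2,): G4->A3 leap 10st
  -> R3 @ bar 1 tick 1 v(1, 2): B3 above A3
  -> R3 @ bar 1 tick 2 v(1, 2): B3 above A3
  -> R3 @ bar 1 tick 3 v(1, 2): B3 above A3
  -> R2 @ bar 2 tick 0 v(0, 2): D3/A3 P5 -> E3/E4 P8 similar
  -> R1 @ bar 3 tick 0 v(0, 2): E3/E4 P8 -> D3/D4 P8 similar
  -> R2 @ bar 3 tick 0 v(0, 1): E3/C4 m6 -> D3/A3 P5 similar
  -> R4 @ bar 5 tick 0 v(0, 2): G3/F4 m7 untreated
  -> R7 @ bar 5 tick 0 v(2,): B3->F4 leap 6st
  -> R2 @ bar 6 tick 0 v(0, 2): G3/F4 m7 -> E3/E4 P8 similar
  -> R1 @ bar 7 tick 0 v(0, 2): E3/E4 P8 -> F3/F4 P8 similar
  -> R8 @ bar 7 tick 0 v(0, 2): penult P8 not 3rd/6th
  -> R6 @ bar 8 tick 3 v(0, 2): closes on m3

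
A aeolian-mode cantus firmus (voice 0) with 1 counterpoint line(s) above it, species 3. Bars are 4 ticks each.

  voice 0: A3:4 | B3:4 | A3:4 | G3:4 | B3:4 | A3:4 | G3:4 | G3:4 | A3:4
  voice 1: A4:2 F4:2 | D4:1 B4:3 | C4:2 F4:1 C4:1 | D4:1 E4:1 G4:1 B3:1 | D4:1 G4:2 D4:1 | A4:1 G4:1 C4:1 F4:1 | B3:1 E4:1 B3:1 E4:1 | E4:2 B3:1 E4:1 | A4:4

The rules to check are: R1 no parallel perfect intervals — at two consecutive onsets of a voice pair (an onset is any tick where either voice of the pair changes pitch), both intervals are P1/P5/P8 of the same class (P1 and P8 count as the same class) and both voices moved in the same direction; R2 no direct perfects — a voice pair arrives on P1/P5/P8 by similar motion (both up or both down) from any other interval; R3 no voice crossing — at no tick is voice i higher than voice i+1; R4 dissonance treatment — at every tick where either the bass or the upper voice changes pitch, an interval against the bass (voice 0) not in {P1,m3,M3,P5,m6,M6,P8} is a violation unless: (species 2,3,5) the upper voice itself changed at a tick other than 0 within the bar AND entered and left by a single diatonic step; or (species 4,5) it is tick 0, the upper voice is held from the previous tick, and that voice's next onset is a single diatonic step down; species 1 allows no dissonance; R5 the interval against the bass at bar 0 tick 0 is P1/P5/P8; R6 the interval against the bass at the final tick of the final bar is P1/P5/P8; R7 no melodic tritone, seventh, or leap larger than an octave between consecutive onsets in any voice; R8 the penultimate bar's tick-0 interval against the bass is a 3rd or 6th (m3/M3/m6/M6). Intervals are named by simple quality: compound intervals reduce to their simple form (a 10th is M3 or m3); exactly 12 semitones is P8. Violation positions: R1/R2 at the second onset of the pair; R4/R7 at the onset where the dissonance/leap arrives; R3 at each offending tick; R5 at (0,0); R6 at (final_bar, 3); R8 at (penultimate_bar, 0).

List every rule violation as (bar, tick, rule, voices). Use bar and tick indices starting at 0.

bar 0: v0=A3 v1=A4 downbeat P8
bar 1: v0=B3 v1=D4 downbeat m3
bar 2: v0=A3 v1=C4 downbeat m3
bar 3: v0=G3 v1=D4 downbeat P5
bar 4: v0=B3 v1=D4 downbeat m3
bar 5: v0=A3 v1=A4 downbeat P8
bar 6: v0=G3 v1=B3 downbeat M3
bar 7: v0=G3 v1=E4 downbeat M6
bar 8: v0=A3 v1=A4 downbeat P8
  -> R7 @ bar 2 tick 0 v(1,): B4->C4 leap 11st
  -> R4 @ bar 5 tick 1 v(0, 1): A3/G4 m7 untreated
  -> R7 @ bar 6 tick 0 v(1,): F4->B3 leap 6st
  -> R2 @ bar 8 tick 0 v(0, 1): G3/E4 M6 -> A3/A4 P8 similar

(2, 0, R7, (1,))
(5, 1, R4, (0, 1))
(6, 0, R7, (1,))
(8, 0, R2, (0, 1))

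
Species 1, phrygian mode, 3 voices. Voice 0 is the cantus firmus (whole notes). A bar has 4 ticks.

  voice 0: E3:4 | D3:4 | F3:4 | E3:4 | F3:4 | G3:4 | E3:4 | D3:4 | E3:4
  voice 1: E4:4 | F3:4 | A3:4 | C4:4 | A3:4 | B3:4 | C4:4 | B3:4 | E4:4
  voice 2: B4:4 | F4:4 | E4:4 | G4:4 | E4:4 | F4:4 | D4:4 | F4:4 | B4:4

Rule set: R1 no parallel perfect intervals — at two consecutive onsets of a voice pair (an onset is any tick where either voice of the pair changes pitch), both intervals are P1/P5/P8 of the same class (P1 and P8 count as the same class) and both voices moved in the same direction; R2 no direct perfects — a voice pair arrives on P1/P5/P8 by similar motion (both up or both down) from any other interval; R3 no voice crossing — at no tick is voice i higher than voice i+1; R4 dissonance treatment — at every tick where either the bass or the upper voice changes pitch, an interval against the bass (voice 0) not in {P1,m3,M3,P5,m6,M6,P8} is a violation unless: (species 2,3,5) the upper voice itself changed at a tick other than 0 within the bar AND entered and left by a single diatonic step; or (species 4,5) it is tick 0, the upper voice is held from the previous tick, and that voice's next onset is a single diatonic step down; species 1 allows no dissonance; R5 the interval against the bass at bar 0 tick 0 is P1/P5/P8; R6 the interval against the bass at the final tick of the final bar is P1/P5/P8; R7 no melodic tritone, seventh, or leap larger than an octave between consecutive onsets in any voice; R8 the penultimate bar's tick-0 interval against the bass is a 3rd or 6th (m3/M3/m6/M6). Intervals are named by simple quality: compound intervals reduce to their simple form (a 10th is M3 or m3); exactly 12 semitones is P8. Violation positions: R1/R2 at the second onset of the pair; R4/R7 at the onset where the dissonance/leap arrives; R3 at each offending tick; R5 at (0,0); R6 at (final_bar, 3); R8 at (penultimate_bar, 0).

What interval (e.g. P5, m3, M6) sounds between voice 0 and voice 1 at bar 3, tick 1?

m6

voice 0=E3 voice 1=C4 -> m6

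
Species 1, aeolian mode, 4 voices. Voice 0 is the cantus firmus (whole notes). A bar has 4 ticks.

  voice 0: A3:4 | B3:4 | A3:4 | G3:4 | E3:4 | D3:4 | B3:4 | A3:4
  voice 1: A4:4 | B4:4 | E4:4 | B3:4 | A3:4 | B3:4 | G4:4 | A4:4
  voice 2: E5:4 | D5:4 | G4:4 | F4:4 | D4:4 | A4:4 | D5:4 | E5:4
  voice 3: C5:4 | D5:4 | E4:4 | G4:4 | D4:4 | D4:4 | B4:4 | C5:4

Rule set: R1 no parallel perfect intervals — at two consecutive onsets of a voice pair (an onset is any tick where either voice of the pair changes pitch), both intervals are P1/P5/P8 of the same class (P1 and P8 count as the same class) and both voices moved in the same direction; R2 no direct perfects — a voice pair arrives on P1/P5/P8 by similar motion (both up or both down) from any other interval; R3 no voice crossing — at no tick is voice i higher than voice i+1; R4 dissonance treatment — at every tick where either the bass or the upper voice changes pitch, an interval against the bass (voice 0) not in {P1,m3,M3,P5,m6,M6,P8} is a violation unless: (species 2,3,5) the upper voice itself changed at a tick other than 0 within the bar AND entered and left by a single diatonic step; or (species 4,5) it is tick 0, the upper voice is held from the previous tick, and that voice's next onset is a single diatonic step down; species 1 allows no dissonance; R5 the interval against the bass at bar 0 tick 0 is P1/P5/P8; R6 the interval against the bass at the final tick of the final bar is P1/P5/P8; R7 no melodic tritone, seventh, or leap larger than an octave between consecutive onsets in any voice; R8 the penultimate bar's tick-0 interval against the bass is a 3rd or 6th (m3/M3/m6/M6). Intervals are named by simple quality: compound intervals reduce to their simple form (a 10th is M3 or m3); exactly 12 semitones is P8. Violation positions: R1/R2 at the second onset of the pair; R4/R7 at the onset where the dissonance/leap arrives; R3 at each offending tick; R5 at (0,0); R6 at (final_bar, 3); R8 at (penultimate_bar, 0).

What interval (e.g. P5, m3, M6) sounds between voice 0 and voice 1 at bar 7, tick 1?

voice 0=A3 voice 1=A4 -> P8

P8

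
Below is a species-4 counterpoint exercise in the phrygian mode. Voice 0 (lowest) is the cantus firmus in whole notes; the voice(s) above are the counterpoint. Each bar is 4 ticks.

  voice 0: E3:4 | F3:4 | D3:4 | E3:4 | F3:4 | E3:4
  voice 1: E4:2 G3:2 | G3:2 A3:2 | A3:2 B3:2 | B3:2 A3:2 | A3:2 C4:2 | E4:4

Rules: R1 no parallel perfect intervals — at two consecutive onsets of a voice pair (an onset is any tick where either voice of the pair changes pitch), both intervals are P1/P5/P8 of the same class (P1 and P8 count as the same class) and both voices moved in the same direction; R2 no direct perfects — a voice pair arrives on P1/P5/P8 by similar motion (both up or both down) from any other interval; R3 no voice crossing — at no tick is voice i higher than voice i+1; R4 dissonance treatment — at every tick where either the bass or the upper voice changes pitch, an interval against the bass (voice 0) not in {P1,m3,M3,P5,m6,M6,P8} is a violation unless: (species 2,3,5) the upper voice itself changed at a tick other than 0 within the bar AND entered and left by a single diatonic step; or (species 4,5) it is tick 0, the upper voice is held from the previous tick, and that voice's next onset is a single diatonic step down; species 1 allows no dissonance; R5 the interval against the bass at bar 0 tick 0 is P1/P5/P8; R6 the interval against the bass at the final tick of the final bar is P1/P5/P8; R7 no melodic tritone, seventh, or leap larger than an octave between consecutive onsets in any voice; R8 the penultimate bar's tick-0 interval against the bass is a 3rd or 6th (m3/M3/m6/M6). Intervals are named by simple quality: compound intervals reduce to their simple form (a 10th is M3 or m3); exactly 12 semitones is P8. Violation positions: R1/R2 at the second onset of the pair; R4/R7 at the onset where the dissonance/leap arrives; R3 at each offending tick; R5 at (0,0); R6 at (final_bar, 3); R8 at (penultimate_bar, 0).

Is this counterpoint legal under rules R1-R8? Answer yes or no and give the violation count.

bar 0: v0=E3 v1=E4 (P8)
bar 1: v0=F3 v1=G3 (M2)
bar 2: v0=D3 v1=A3 (P5)
bar 3: v0=E3 v1=B3 (P5)
bar 4: v0=F3 v1=A3 (M3)
bar 5: v0=E3 v1=E4 (P8)
  R4 @ bar1.0: F3/G3 M2 untreated
  R4 @ bar3.2: E3/A3 P4 untreated

No (2 violations)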